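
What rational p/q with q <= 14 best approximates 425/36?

59/5

Expand x = 425/36 as a continued fraction with the Euclidean algorithm:
  425 = 11*36 + 29, so a_0 = 11.
  36 = 1*29 + 7, so a_1 = 1.
  29 = 4*7 + 1, so a_2 = 4.
  7 = 7*1 + 0, so a_3 = 7.
so x = [11; 1, 4, 7].
Convergents (p_i = a_i*p_{i-1} + p_{i-2}, q_i = a_i*q_{i-1} + q_{i-2} with p_{-2}=0, p_{-1}=1, q_{-2}=1, q_{-1}=0), until the denominator exceeds 14:
  i=0: a_0=11, p_0 = 11*1 + 0 = 11, q_0 = 11*0 + 1 = 1.
  i=1: a_1=1, p_1 = 1*11 + 1 = 12, q_1 = 1*1 + 0 = 1.
  i=2: a_2=4, p_2 = 4*12 + 11 = 59, q_2 = 4*1 + 1 = 5.
  i=3: a_3=7, p_3 = 7*59 + 12 = 425, q_3 = 7*5 + 1 = 36.
q_3 = 36 > 14, so the last convergent with denominator <= 14 is p_2/q_2 = 59/5.
The closest fraction with denominator <= 14 is either p_2/q_2 or the intermediate fraction (k*p_2 + p_1)/(k*q_2 + q_1) with the largest k >= 1 whose denominator stays <= 14; these approach x as k grows, and every other convergent or intermediate fraction in range is farther away.
Largest k: floor((14 - q_1)/q_2) = floor((14 - 1)/5) = 2.
That gives (2*59 + 12)/(2*5 + 1) = 130/11.
Compare the errors: |x - 59/5| = |425*5 - 59*36|/(36*5) = 1/180, and |x - 130/11| = |425*11 - 130*36|/(36*11) = 5/396.
Cross-multiplying, 1*396 = 396 < 900 = 5*180, so 1/180 is smaller: the convergent 59/5 is closer to x than 130/11.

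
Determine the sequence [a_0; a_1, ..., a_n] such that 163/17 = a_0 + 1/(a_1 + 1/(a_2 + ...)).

Run the Euclidean algorithm on 163 and 17; the successive quotients are the partial quotients a_0, a_1, ... (each step inverts the fractional part left over by the previous one):
  163 = 9*17 + 10, so a_0 = 9.
  17 = 1*10 + 7, so a_1 = 1.
  10 = 1*7 + 3, so a_2 = 1.
  7 = 2*3 + 1, so a_3 = 2.
  3 = 3*1 + 0, so a_4 = 3.
The remainder reaches 0 after 5 divisions, so the expansion has 5 partial quotients, read off in order.

[9; 1, 1, 2, 3]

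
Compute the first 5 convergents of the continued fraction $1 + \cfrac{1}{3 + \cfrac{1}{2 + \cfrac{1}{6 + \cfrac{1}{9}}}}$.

Using the convergent recurrence p_i = a_i*p_{i-1} + p_{i-2}, q_i = a_i*q_{i-1} + q_{i-2} with p_{-2}=0, p_{-1}=1, q_{-2}=1, q_{-1}=0:
  i=0: a_0=1, p_0 = 1*1 + 0 = 1, q_0 = 1*0 + 1 = 1.
  i=1: a_1=3, p_1 = 3*1 + 1 = 4, q_1 = 3*1 + 0 = 3.
  i=2: a_2=2, p_2 = 2*4 + 1 = 9, q_2 = 2*3 + 1 = 7.
  i=3: a_3=6, p_3 = 6*9 + 4 = 58, q_3 = 6*7 + 3 = 45.
  i=4: a_4=9, p_4 = 9*58 + 9 = 531, q_4 = 9*45 + 7 = 412.

1/1, 4/3, 9/7, 58/45, 531/412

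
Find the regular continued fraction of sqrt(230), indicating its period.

Write x_i = (sqrt(230) + m_i)/d_i with (m_0, d_0) = (0, 1). a_0 = floor(sqrt(230)) = 15, since 15^2 = 225 <= 230 < 256 = 16^2.
Iterate m_{i+1} = d_i*a_i - m_i, d_{i+1} = (230 - m_{i+1}^2)/d_i, a_{i+1} = floor((a_0 + m_{i+1})/d_{i+1}):
  m_1 = 1*15 - 0 = 15, d_1 = (230 - 15^2)/1 = 5/1 = 5, a_1 = floor((15 + 15)/5) = 6.
  m_2 = 5*6 - 15 = 15, d_2 = (230 - 15^2)/5 = 5/5 = 1, a_2 = floor((15 + 15)/1) = 30.
  m_3 = 1*30 - 15 = 15, d_3 = (230 - 15^2)/1 = 5/1 = 5: (m_3, d_3) = (m_1, d_1) = (15, 5), so from here the quotients repeat a_1, a_2; the period length is 2.
Hence the expansion of sqrt(230) is a_0 = 15 followed by the repeating block 6, 30 (period 2).

[15; (6, 30)]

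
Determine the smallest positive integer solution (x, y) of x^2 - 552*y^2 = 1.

First expand sqrt(552) as a continued fraction. With x_i = (sqrt(552) + m_i)/d_i and (m_0, d_0) = (0, 1): a_0 = floor(sqrt(552)) = 23, since 23^2 = 529 <= 552 < 576 = 24^2.
Iterate m_{i+1} = d_i*a_i - m_i, d_{i+1} = (552 - m_{i+1}^2)/d_i, a_{i+1} = floor((a_0 + m_{i+1})/d_{i+1}):
  m_1 = 1*23 - 0 = 23, d_1 = (552 - 23^2)/1 = 23/1 = 23, a_1 = floor((23 + 23)/23) = 2.
  m_2 = 23*2 - 23 = 23, d_2 = (552 - 23^2)/23 = 23/23 = 1, a_2 = floor((23 + 23)/1) = 46.
  m_3 = 1*46 - 23 = 23, d_3 = (552 - 23^2)/1 = 23/1 = 23: (m_3, d_3) = (m_1, d_1) = (23, 23), so from here the quotients repeat a_1, a_2; the period length is 2.
So sqrt(552) = [23; (2, 46)] with period length k = 2.
k is even, so the fundamental solution of x^2 - 552y^2 = 1 is (p_{k-1}, q_{k-1}) = (p_1, q_1); compute convergents through index 1.
Convergents (p_i = a_i*p_{i-1} + p_{i-2}, q_i = a_i*q_{i-1} + q_{i-2} with p_{-2}=0, p_{-1}=1, q_{-2}=1, q_{-1}=0):
  i=0: a_0=23, p_0 = 23*1 + 0 = 23, q_0 = 23*0 + 1 = 1.
  i=1: a_1=2, p_1 = 2*23 + 1 = 47, q_1 = 2*1 + 0 = 2.
Check: 47^2 - 552*2^2 = 2209 - 2208 = 1, so (x, y) = (47, 2) solves the equation, and by the theorem it is the least positive solution.

(x, y) = (47, 2)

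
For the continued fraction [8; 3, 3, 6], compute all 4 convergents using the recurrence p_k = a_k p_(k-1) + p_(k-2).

Using the convergent recurrence p_i = a_i*p_{i-1} + p_{i-2}, q_i = a_i*q_{i-1} + q_{i-2} with p_{-2}=0, p_{-1}=1, q_{-2}=1, q_{-1}=0:
  i=0: a_0=8, p_0 = 8*1 + 0 = 8, q_0 = 8*0 + 1 = 1.
  i=1: a_1=3, p_1 = 3*8 + 1 = 25, q_1 = 3*1 + 0 = 3.
  i=2: a_2=3, p_2 = 3*25 + 8 = 83, q_2 = 3*3 + 1 = 10.
  i=3: a_3=6, p_3 = 6*83 + 25 = 523, q_3 = 6*10 + 3 = 63.

8/1, 25/3, 83/10, 523/63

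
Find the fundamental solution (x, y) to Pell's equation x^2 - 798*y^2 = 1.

First expand sqrt(798) as a continued fraction. With x_i = (sqrt(798) + m_i)/d_i and (m_0, d_0) = (0, 1): a_0 = floor(sqrt(798)) = 28, since 28^2 = 784 <= 798 < 841 = 29^2.
Iterate m_{i+1} = d_i*a_i - m_i, d_{i+1} = (798 - m_{i+1}^2)/d_i, a_{i+1} = floor((a_0 + m_{i+1})/d_{i+1}):
  m_1 = 1*28 - 0 = 28, d_1 = (798 - 28^2)/1 = 14/1 = 14, a_1 = floor((28 + 28)/14) = 4.
  m_2 = 14*4 - 28 = 28, d_2 = (798 - 28^2)/14 = 14/14 = 1, a_2 = floor((28 + 28)/1) = 56.
  m_3 = 1*56 - 28 = 28, d_3 = (798 - 28^2)/1 = 14/1 = 14: (m_3, d_3) = (m_1, d_1) = (28, 14), so from here the quotients repeat a_1, a_2; the period length is 2.
So sqrt(798) = [28; (4, 56)] with period length k = 2.
k is even, so the fundamental solution of x^2 - 798y^2 = 1 is (p_{k-1}, q_{k-1}) = (p_1, q_1); compute convergents through index 1.
Convergents (p_i = a_i*p_{i-1} + p_{i-2}, q_i = a_i*q_{i-1} + q_{i-2} with p_{-2}=0, p_{-1}=1, q_{-2}=1, q_{-1}=0):
  i=0: a_0=28, p_0 = 28*1 + 0 = 28, q_0 = 28*0 + 1 = 1.
  i=1: a_1=4, p_1 = 4*28 + 1 = 113, q_1 = 4*1 + 0 = 4.
Check: 113^2 - 798*4^2 = 12769 - 12768 = 1, so (x, y) = (113, 4) solves the equation, and by the theorem it is the least positive solution.

(x, y) = (113, 4)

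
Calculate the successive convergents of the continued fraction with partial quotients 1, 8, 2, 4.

Using the convergent recurrence p_i = a_i*p_{i-1} + p_{i-2}, q_i = a_i*q_{i-1} + q_{i-2} with p_{-2}=0, p_{-1}=1, q_{-2}=1, q_{-1}=0:
  i=0: a_0=1, p_0 = 1*1 + 0 = 1, q_0 = 1*0 + 1 = 1.
  i=1: a_1=8, p_1 = 8*1 + 1 = 9, q_1 = 8*1 + 0 = 8.
  i=2: a_2=2, p_2 = 2*9 + 1 = 19, q_2 = 2*8 + 1 = 17.
  i=3: a_3=4, p_3 = 4*19 + 9 = 85, q_3 = 4*17 + 8 = 76.

1/1, 9/8, 19/17, 85/76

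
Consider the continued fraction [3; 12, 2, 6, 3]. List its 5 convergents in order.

3/1, 37/12, 77/25, 499/162, 1574/511

Using the convergent recurrence p_i = a_i*p_{i-1} + p_{i-2}, q_i = a_i*q_{i-1} + q_{i-2} with p_{-2}=0, p_{-1}=1, q_{-2}=1, q_{-1}=0:
  i=0: a_0=3, p_0 = 3*1 + 0 = 3, q_0 = 3*0 + 1 = 1.
  i=1: a_1=12, p_1 = 12*3 + 1 = 37, q_1 = 12*1 + 0 = 12.
  i=2: a_2=2, p_2 = 2*37 + 3 = 77, q_2 = 2*12 + 1 = 25.
  i=3: a_3=6, p_3 = 6*77 + 37 = 499, q_3 = 6*25 + 12 = 162.
  i=4: a_4=3, p_4 = 3*499 + 77 = 1574, q_4 = 3*162 + 25 = 511.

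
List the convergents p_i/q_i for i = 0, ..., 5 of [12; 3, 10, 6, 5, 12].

Using the convergent recurrence p_i = a_i*p_{i-1} + p_{i-2}, q_i = a_i*q_{i-1} + q_{i-2} with p_{-2}=0, p_{-1}=1, q_{-2}=1, q_{-1}=0:
  i=0: a_0=12, p_0 = 12*1 + 0 = 12, q_0 = 12*0 + 1 = 1.
  i=1: a_1=3, p_1 = 3*12 + 1 = 37, q_1 = 3*1 + 0 = 3.
  i=2: a_2=10, p_2 = 10*37 + 12 = 382, q_2 = 10*3 + 1 = 31.
  i=3: a_3=6, p_3 = 6*382 + 37 = 2329, q_3 = 6*31 + 3 = 189.
  i=4: a_4=5, p_4 = 5*2329 + 382 = 12027, q_4 = 5*189 + 31 = 976.
  i=5: a_5=12, p_5 = 12*12027 + 2329 = 146653, q_5 = 12*976 + 189 = 11901.

12/1, 37/3, 382/31, 2329/189, 12027/976, 146653/11901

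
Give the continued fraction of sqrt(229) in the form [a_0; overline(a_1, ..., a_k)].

[15; overline(7, 1, 1, 7, 30)]

Write x_i = (sqrt(229) + m_i)/d_i with (m_0, d_0) = (0, 1). a_0 = floor(sqrt(229)) = 15, since 15^2 = 225 <= 229 < 256 = 16^2.
Iterate m_{i+1} = d_i*a_i - m_i, d_{i+1} = (229 - m_{i+1}^2)/d_i, a_{i+1} = floor((a_0 + m_{i+1})/d_{i+1}):
  m_1 = 1*15 - 0 = 15, d_1 = (229 - 15^2)/1 = 4/1 = 4, a_1 = floor((15 + 15)/4) = 7.
  m_2 = 4*7 - 15 = 13, d_2 = (229 - 13^2)/4 = 60/4 = 15, a_2 = floor((15 + 13)/15) = 1.
  m_3 = 15*1 - 13 = 2, d_3 = (229 - 2^2)/15 = 225/15 = 15, a_3 = floor((15 + 2)/15) = 1.
  m_4 = 15*1 - 2 = 13, d_4 = (229 - 13^2)/15 = 60/15 = 4, a_4 = floor((15 + 13)/4) = 7.
  m_5 = 4*7 - 13 = 15, d_5 = (229 - 15^2)/4 = 4/4 = 1, a_5 = floor((15 + 15)/1) = 30.
  m_6 = 1*30 - 15 = 15, d_6 = (229 - 15^2)/1 = 4/1 = 4: (m_6, d_6) = (m_1, d_1) = (15, 4), so from here the quotients repeat a_1, ..., a_5; the period length is 5.
Hence the expansion of sqrt(229) is a_0 = 15 followed by the repeating block 7, 1, 1, 7, 30 (period 5).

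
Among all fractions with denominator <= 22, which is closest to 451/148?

64/21

Expand x = 451/148 as a continued fraction with the Euclidean algorithm:
  451 = 3*148 + 7, so a_0 = 3.
  148 = 21*7 + 1, so a_1 = 21.
  7 = 7*1 + 0, so a_2 = 7.
so x = [3; 21, 7].
Convergents (p_i = a_i*p_{i-1} + p_{i-2}, q_i = a_i*q_{i-1} + q_{i-2} with p_{-2}=0, p_{-1}=1, q_{-2}=1, q_{-1}=0), until the denominator exceeds 22:
  i=0: a_0=3, p_0 = 3*1 + 0 = 3, q_0 = 3*0 + 1 = 1.
  i=1: a_1=21, p_1 = 21*3 + 1 = 64, q_1 = 21*1 + 0 = 21.
  i=2: a_2=7, p_2 = 7*64 + 3 = 451, q_2 = 7*21 + 1 = 148.
q_2 = 148 > 22, so the last convergent with denominator <= 22 is p_1/q_1 = 64/21.
The closest fraction with denominator <= 22 is either p_1/q_1 or the intermediate fraction (k*p_1 + p_0)/(k*q_1 + q_0) with the largest k >= 1 whose denominator stays <= 22; these approach x as k grows, and every other convergent or intermediate fraction in range is farther away.
Largest k: floor((22 - q_0)/q_1) = floor((22 - 1)/21) = 1.
That gives (1*64 + 3)/(1*21 + 1) = 67/22.
Compare the errors: |x - 64/21| = |451*21 - 64*148|/(148*21) = 1/3108, and |x - 67/22| = |451*22 - 67*148|/(148*22) = 6/3256.
Cross-multiplying, 1*3256 = 3256 < 18648 = 6*3108, so 1/3108 is smaller: the convergent 64/21 is closer to x than 67/22.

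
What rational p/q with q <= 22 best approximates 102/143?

5/7

Expand x = 102/143 as a continued fraction with the Euclidean algorithm:
  102 = 0*143 + 102, so a_0 = 0.
  143 = 1*102 + 41, so a_1 = 1.
  102 = 2*41 + 20, so a_2 = 2.
  41 = 2*20 + 1, so a_3 = 2.
  20 = 20*1 + 0, so a_4 = 20.
so x = [0; 1, 2, 2, 20].
Convergents (p_i = a_i*p_{i-1} + p_{i-2}, q_i = a_i*q_{i-1} + q_{i-2} with p_{-2}=0, p_{-1}=1, q_{-2}=1, q_{-1}=0), until the denominator exceeds 22:
  i=0: a_0=0, p_0 = 0*1 + 0 = 0, q_0 = 0*0 + 1 = 1.
  i=1: a_1=1, p_1 = 1*0 + 1 = 1, q_1 = 1*1 + 0 = 1.
  i=2: a_2=2, p_2 = 2*1 + 0 = 2, q_2 = 2*1 + 1 = 3.
  i=3: a_3=2, p_3 = 2*2 + 1 = 5, q_3 = 2*3 + 1 = 7.
  i=4: a_4=20, p_4 = 20*5 + 2 = 102, q_4 = 20*7 + 3 = 143.
q_4 = 143 > 22, so the last convergent with denominator <= 22 is p_3/q_3 = 5/7.
The closest fraction with denominator <= 22 is either p_3/q_3 or the intermediate fraction (k*p_3 + p_2)/(k*q_3 + q_2) with the largest k >= 1 whose denominator stays <= 22; these approach x as k grows, and every other convergent or intermediate fraction in range is farther away.
Largest k: floor((22 - q_2)/q_3) = floor((22 - 3)/7) = 2.
That gives (2*5 + 2)/(2*7 + 3) = 12/17.
Compare the errors: |x - 5/7| = |102*7 - 5*143|/(143*7) = 1/1001, and |x - 12/17| = |102*17 - 12*143|/(143*17) = 18/2431.
Cross-multiplying, 1*2431 = 2431 < 18018 = 18*1001, so 1/1001 is smaller: the convergent 5/7 is closer to x than 12/17.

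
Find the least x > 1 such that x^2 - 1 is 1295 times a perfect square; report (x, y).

(x, y) = (36, 1)

First expand sqrt(1295) as a continued fraction. With x_i = (sqrt(1295) + m_i)/d_i and (m_0, d_0) = (0, 1): a_0 = floor(sqrt(1295)) = 35, since 35^2 = 1225 <= 1295 < 1296 = 36^2.
Iterate m_{i+1} = d_i*a_i - m_i, d_{i+1} = (1295 - m_{i+1}^2)/d_i, a_{i+1} = floor((a_0 + m_{i+1})/d_{i+1}):
  m_1 = 1*35 - 0 = 35, d_1 = (1295 - 35^2)/1 = 70/1 = 70, a_1 = floor((35 + 35)/70) = 1.
  m_2 = 70*1 - 35 = 35, d_2 = (1295 - 35^2)/70 = 70/70 = 1, a_2 = floor((35 + 35)/1) = 70.
  m_3 = 1*70 - 35 = 35, d_3 = (1295 - 35^2)/1 = 70/1 = 70: (m_3, d_3) = (m_1, d_1) = (35, 70), so from here the quotients repeat a_1, a_2; the period length is 2.
So sqrt(1295) = [35; (1, 70)] with period length k = 2.
k is even, so the fundamental solution of x^2 - 1295y^2 = 1 is (p_{k-1}, q_{k-1}) = (p_1, q_1); compute convergents through index 1.
Convergents (p_i = a_i*p_{i-1} + p_{i-2}, q_i = a_i*q_{i-1} + q_{i-2} with p_{-2}=0, p_{-1}=1, q_{-2}=1, q_{-1}=0):
  i=0: a_0=35, p_0 = 35*1 + 0 = 35, q_0 = 35*0 + 1 = 1.
  i=1: a_1=1, p_1 = 1*35 + 1 = 36, q_1 = 1*1 + 0 = 1.
Check: 36^2 - 1295*1^2 = 1296 - 1295 = 1, so (x, y) = (36, 1) solves the equation, and by the theorem it is the least positive solution.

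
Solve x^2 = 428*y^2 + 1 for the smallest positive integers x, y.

First expand sqrt(428) as a continued fraction. With x_i = (sqrt(428) + m_i)/d_i and (m_0, d_0) = (0, 1): a_0 = floor(sqrt(428)) = 20, since 20^2 = 400 <= 428 < 441 = 21^2.
Iterate m_{i+1} = d_i*a_i - m_i, d_{i+1} = (428 - m_{i+1}^2)/d_i, a_{i+1} = floor((a_0 + m_{i+1})/d_{i+1}):
  m_1 = 1*20 - 0 = 20, d_1 = (428 - 20^2)/1 = 28/1 = 28, a_1 = floor((20 + 20)/28) = 1.
  m_2 = 28*1 - 20 = 8, d_2 = (428 - 8^2)/28 = 364/28 = 13, a_2 = floor((20 + 8)/13) = 2.
  m_3 = 13*2 - 8 = 18, d_3 = (428 - 18^2)/13 = 104/13 = 8, a_3 = floor((20 + 18)/8) = 4.
  m_4 = 8*4 - 18 = 14, d_4 = (428 - 14^2)/8 = 232/8 = 29, a_4 = floor((20 + 14)/29) = 1.
  m_5 = 29*1 - 14 = 15, d_5 = (428 - 15^2)/29 = 203/29 = 7, a_5 = floor((20 + 15)/7) = 5.
  m_6 = 7*5 - 15 = 20, d_6 = (428 - 20^2)/7 = 28/7 = 4, a_6 = floor((20 + 20)/4) = 10.
  m_7 = 4*10 - 20 = 20, d_7 = (428 - 20^2)/4 = 28/4 = 7, a_7 = floor((20 + 20)/7) = 5.
  m_8 = 7*5 - 20 = 15, d_8 = (428 - 15^2)/7 = 203/7 = 29, a_8 = floor((20 + 15)/29) = 1.
  m_9 = 29*1 - 15 = 14, d_9 = (428 - 14^2)/29 = 232/29 = 8, a_9 = floor((20 + 14)/8) = 4.
  m_10 = 8*4 - 14 = 18, d_10 = (428 - 18^2)/8 = 104/8 = 13, a_10 = floor((20 + 18)/13) = 2.
  m_11 = 13*2 - 18 = 8, d_11 = (428 - 8^2)/13 = 364/13 = 28, a_11 = floor((20 + 8)/28) = 1.
  m_12 = 28*1 - 8 = 20, d_12 = (428 - 20^2)/28 = 28/28 = 1, a_12 = floor((20 + 20)/1) = 40.
  m_13 = 1*40 - 20 = 20, d_13 = (428 - 20^2)/1 = 28/1 = 28: (m_13, d_13) = (m_1, d_1) = (20, 28), so from here the quotients repeat a_1, ..., a_12; the period length is 12.
So sqrt(428) = [20; (1, 2, 4, 1, 5, 10, 5, 1, 4, 2, 1, 40)] with period length k = 12.
k is even, so the fundamental solution of x^2 - 428y^2 = 1 is (p_{k-1}, q_{k-1}) = (p_11, q_11); compute convergents through index 11.
Convergents (p_i = a_i*p_{i-1} + p_{i-2}, q_i = a_i*q_{i-1} + q_{i-2} with p_{-2}=0, p_{-1}=1, q_{-2}=1, q_{-1}=0):
  i=0: a_0=20, p_0 = 20*1 + 0 = 20, q_0 = 20*0 + 1 = 1.
  i=1: a_1=1, p_1 = 1*20 + 1 = 21, q_1 = 1*1 + 0 = 1.
  i=2: a_2=2, p_2 = 2*21 + 20 = 62, q_2 = 2*1 + 1 = 3.
  i=3: a_3=4, p_3 = 4*62 + 21 = 269, q_3 = 4*3 + 1 = 13.
  i=4: a_4=1, p_4 = 1*269 + 62 = 331, q_4 = 1*13 + 3 = 16.
  i=5: a_5=5, p_5 = 5*331 + 269 = 1924, q_5 = 5*16 + 13 = 93.
  i=6: a_6=10, p_6 = 10*1924 + 331 = 19571, q_6 = 10*93 + 16 = 946.
  i=7: a_7=5, p_7 = 5*19571 + 1924 = 99779, q_7 = 5*946 + 93 = 4823.
  i=8: a_8=1, p_8 = 1*99779 + 19571 = 119350, q_8 = 1*4823 + 946 = 5769.
  i=9: a_9=4, p_9 = 4*119350 + 99779 = 577179, q_9 = 4*5769 + 4823 = 27899.
  i=10: a_10=2, p_10 = 2*577179 + 119350 = 1273708, q_10 = 2*27899 + 5769 = 61567.
  i=11: a_11=1, p_11 = 1*1273708 + 577179 = 1850887, q_11 = 1*61567 + 27899 = 89466.
Check: 1850887^2 - 428*89466^2 = 3425782686769 - 3425782686768 = 1, so (x, y) = (1850887, 89466) solves the equation, and by the theorem it is the least positive solution.

(x, y) = (1850887, 89466)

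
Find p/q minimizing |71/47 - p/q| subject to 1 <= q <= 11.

3/2

Expand x = 71/47 as a continued fraction with the Euclidean algorithm:
  71 = 1*47 + 24, so a_0 = 1.
  47 = 1*24 + 23, so a_1 = 1.
  24 = 1*23 + 1, so a_2 = 1.
  23 = 23*1 + 0, so a_3 = 23.
so x = [1; 1, 1, 23].
Convergents (p_i = a_i*p_{i-1} + p_{i-2}, q_i = a_i*q_{i-1} + q_{i-2} with p_{-2}=0, p_{-1}=1, q_{-2}=1, q_{-1}=0), until the denominator exceeds 11:
  i=0: a_0=1, p_0 = 1*1 + 0 = 1, q_0 = 1*0 + 1 = 1.
  i=1: a_1=1, p_1 = 1*1 + 1 = 2, q_1 = 1*1 + 0 = 1.
  i=2: a_2=1, p_2 = 1*2 + 1 = 3, q_2 = 1*1 + 1 = 2.
  i=3: a_3=23, p_3 = 23*3 + 2 = 71, q_3 = 23*2 + 1 = 47.
q_3 = 47 > 11, so the last convergent with denominator <= 11 is p_2/q_2 = 3/2.
The closest fraction with denominator <= 11 is either p_2/q_2 or the intermediate fraction (k*p_2 + p_1)/(k*q_2 + q_1) with the largest k >= 1 whose denominator stays <= 11; these approach x as k grows, and every other convergent or intermediate fraction in range is farther away.
Largest k: floor((11 - q_1)/q_2) = floor((11 - 1)/2) = 5.
That gives (5*3 + 2)/(5*2 + 1) = 17/11.
Compare the errors: |x - 3/2| = |71*2 - 3*47|/(47*2) = 1/94, and |x - 17/11| = |71*11 - 17*47|/(47*11) = 18/517.
Cross-multiplying, 1*517 = 517 < 1692 = 18*94, so 1/94 is smaller: the convergent 3/2 is closer to x than 17/11.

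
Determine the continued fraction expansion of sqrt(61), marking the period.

Write x_i = (sqrt(61) + m_i)/d_i with (m_0, d_0) = (0, 1). a_0 = floor(sqrt(61)) = 7, since 7^2 = 49 <= 61 < 64 = 8^2.
Iterate m_{i+1} = d_i*a_i - m_i, d_{i+1} = (61 - m_{i+1}^2)/d_i, a_{i+1} = floor((a_0 + m_{i+1})/d_{i+1}):
  m_1 = 1*7 - 0 = 7, d_1 = (61 - 7^2)/1 = 12/1 = 12, a_1 = floor((7 + 7)/12) = 1.
  m_2 = 12*1 - 7 = 5, d_2 = (61 - 5^2)/12 = 36/12 = 3, a_2 = floor((7 + 5)/3) = 4.
  m_3 = 3*4 - 5 = 7, d_3 = (61 - 7^2)/3 = 12/3 = 4, a_3 = floor((7 + 7)/4) = 3.
  m_4 = 4*3 - 7 = 5, d_4 = (61 - 5^2)/4 = 36/4 = 9, a_4 = floor((7 + 5)/9) = 1.
  m_5 = 9*1 - 5 = 4, d_5 = (61 - 4^2)/9 = 45/9 = 5, a_5 = floor((7 + 4)/5) = 2.
  m_6 = 5*2 - 4 = 6, d_6 = (61 - 6^2)/5 = 25/5 = 5, a_6 = floor((7 + 6)/5) = 2.
  m_7 = 5*2 - 6 = 4, d_7 = (61 - 4^2)/5 = 45/5 = 9, a_7 = floor((7 + 4)/9) = 1.
  m_8 = 9*1 - 4 = 5, d_8 = (61 - 5^2)/9 = 36/9 = 4, a_8 = floor((7 + 5)/4) = 3.
  m_9 = 4*3 - 5 = 7, d_9 = (61 - 7^2)/4 = 12/4 = 3, a_9 = floor((7 + 7)/3) = 4.
  m_10 = 3*4 - 7 = 5, d_10 = (61 - 5^2)/3 = 36/3 = 12, a_10 = floor((7 + 5)/12) = 1.
  m_11 = 12*1 - 5 = 7, d_11 = (61 - 7^2)/12 = 12/12 = 1, a_11 = floor((7 + 7)/1) = 14.
  m_12 = 1*14 - 7 = 7, d_12 = (61 - 7^2)/1 = 12/1 = 12: (m_12, d_12) = (m_1, d_1) = (7, 12), so from here the quotients repeat a_1, ..., a_11; the period length is 11.
Hence the expansion of sqrt(61) is a_0 = 7 followed by the repeating block 1, 4, 3, 1, 2, 2, 1, 3, 4, 1, 14 (period 11).

[7; (1, 4, 3, 1, 2, 2, 1, 3, 4, 1, 14)]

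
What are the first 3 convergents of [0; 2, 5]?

0/1, 1/2, 5/11

Using the convergent recurrence p_i = a_i*p_{i-1} + p_{i-2}, q_i = a_i*q_{i-1} + q_{i-2} with p_{-2}=0, p_{-1}=1, q_{-2}=1, q_{-1}=0:
  i=0: a_0=0, p_0 = 0*1 + 0 = 0, q_0 = 0*0 + 1 = 1.
  i=1: a_1=2, p_1 = 2*0 + 1 = 1, q_1 = 2*1 + 0 = 2.
  i=2: a_2=5, p_2 = 5*1 + 0 = 5, q_2 = 5*2 + 1 = 11.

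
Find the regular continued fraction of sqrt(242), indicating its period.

Write x_i = (sqrt(242) + m_i)/d_i with (m_0, d_0) = (0, 1). a_0 = floor(sqrt(242)) = 15, since 15^2 = 225 <= 242 < 256 = 16^2.
Iterate m_{i+1} = d_i*a_i - m_i, d_{i+1} = (242 - m_{i+1}^2)/d_i, a_{i+1} = floor((a_0 + m_{i+1})/d_{i+1}):
  m_1 = 1*15 - 0 = 15, d_1 = (242 - 15^2)/1 = 17/1 = 17, a_1 = floor((15 + 15)/17) = 1.
  m_2 = 17*1 - 15 = 2, d_2 = (242 - 2^2)/17 = 238/17 = 14, a_2 = floor((15 + 2)/14) = 1.
  m_3 = 14*1 - 2 = 12, d_3 = (242 - 12^2)/14 = 98/14 = 7, a_3 = floor((15 + 12)/7) = 3.
  m_4 = 7*3 - 12 = 9, d_4 = (242 - 9^2)/7 = 161/7 = 23, a_4 = floor((15 + 9)/23) = 1.
  m_5 = 23*1 - 9 = 14, d_5 = (242 - 14^2)/23 = 46/23 = 2, a_5 = floor((15 + 14)/2) = 14.
  m_6 = 2*14 - 14 = 14, d_6 = (242 - 14^2)/2 = 46/2 = 23, a_6 = floor((15 + 14)/23) = 1.
  m_7 = 23*1 - 14 = 9, d_7 = (242 - 9^2)/23 = 161/23 = 7, a_7 = floor((15 + 9)/7) = 3.
  m_8 = 7*3 - 9 = 12, d_8 = (242 - 12^2)/7 = 98/7 = 14, a_8 = floor((15 + 12)/14) = 1.
  m_9 = 14*1 - 12 = 2, d_9 = (242 - 2^2)/14 = 238/14 = 17, a_9 = floor((15 + 2)/17) = 1.
  m_10 = 17*1 - 2 = 15, d_10 = (242 - 15^2)/17 = 17/17 = 1, a_10 = floor((15 + 15)/1) = 30.
  m_11 = 1*30 - 15 = 15, d_11 = (242 - 15^2)/1 = 17/1 = 17: (m_11, d_11) = (m_1, d_1) = (15, 17), so from here the quotients repeat a_1, ..., a_10; the period length is 10.
Hence the expansion of sqrt(242) is a_0 = 15 followed by the repeating block 1, 1, 3, 1, 14, 1, 3, 1, 1, 30 (period 10).

[15; (1, 1, 3, 1, 14, 1, 3, 1, 1, 30)]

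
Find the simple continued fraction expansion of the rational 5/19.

Run the Euclidean algorithm on 5 and 19; the successive quotients are the partial quotients a_0, a_1, ... (each step inverts the fractional part left over by the previous one):
  5 = 0*19 + 5, so a_0 = 0.
  19 = 3*5 + 4, so a_1 = 3.
  5 = 1*4 + 1, so a_2 = 1.
  4 = 4*1 + 0, so a_3 = 4.
The remainder reaches 0 after 4 divisions, so the expansion has 4 partial quotients, read off in order.

[0; 3, 1, 4]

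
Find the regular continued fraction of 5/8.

[0; 1, 1, 1, 2]

Run the Euclidean algorithm on 5 and 8; the successive quotients are the partial quotients a_0, a_1, ... (each step inverts the fractional part left over by the previous one):
  5 = 0*8 + 5, so a_0 = 0.
  8 = 1*5 + 3, so a_1 = 1.
  5 = 1*3 + 2, so a_2 = 1.
  3 = 1*2 + 1, so a_3 = 1.
  2 = 2*1 + 0, so a_4 = 2.
The remainder reaches 0 after 5 divisions, so the expansion has 5 partial quotients, read off in order.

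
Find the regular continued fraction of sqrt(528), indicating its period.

[22; (1, 44)]

Write x_i = (sqrt(528) + m_i)/d_i with (m_0, d_0) = (0, 1). a_0 = floor(sqrt(528)) = 22, since 22^2 = 484 <= 528 < 529 = 23^2.
Iterate m_{i+1} = d_i*a_i - m_i, d_{i+1} = (528 - m_{i+1}^2)/d_i, a_{i+1} = floor((a_0 + m_{i+1})/d_{i+1}):
  m_1 = 1*22 - 0 = 22, d_1 = (528 - 22^2)/1 = 44/1 = 44, a_1 = floor((22 + 22)/44) = 1.
  m_2 = 44*1 - 22 = 22, d_2 = (528 - 22^2)/44 = 44/44 = 1, a_2 = floor((22 + 22)/1) = 44.
  m_3 = 1*44 - 22 = 22, d_3 = (528 - 22^2)/1 = 44/1 = 44: (m_3, d_3) = (m_1, d_1) = (22, 44), so from here the quotients repeat a_1, a_2; the period length is 2.
Hence the expansion of sqrt(528) is a_0 = 22 followed by the repeating block 1, 44 (period 2).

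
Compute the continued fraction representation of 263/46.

Run the Euclidean algorithm on 263 and 46; the successive quotients are the partial quotients a_0, a_1, ... (each step inverts the fractional part left over by the previous one):
  263 = 5*46 + 33, so a_0 = 5.
  46 = 1*33 + 13, so a_1 = 1.
  33 = 2*13 + 7, so a_2 = 2.
  13 = 1*7 + 6, so a_3 = 1.
  7 = 1*6 + 1, so a_4 = 1.
  6 = 6*1 + 0, so a_5 = 6.
The remainder reaches 0 after 6 divisions, so the expansion has 6 partial quotients, read off in order.

[5; 1, 2, 1, 1, 6]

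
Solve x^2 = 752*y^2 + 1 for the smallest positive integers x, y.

First expand sqrt(752) as a continued fraction. With x_i = (sqrt(752) + m_i)/d_i and (m_0, d_0) = (0, 1): a_0 = floor(sqrt(752)) = 27, since 27^2 = 729 <= 752 < 784 = 28^2.
Iterate m_{i+1} = d_i*a_i - m_i, d_{i+1} = (752 - m_{i+1}^2)/d_i, a_{i+1} = floor((a_0 + m_{i+1})/d_{i+1}):
  m_1 = 1*27 - 0 = 27, d_1 = (752 - 27^2)/1 = 23/1 = 23, a_1 = floor((27 + 27)/23) = 2.
  m_2 = 23*2 - 27 = 19, d_2 = (752 - 19^2)/23 = 391/23 = 17, a_2 = floor((27 + 19)/17) = 2.
  m_3 = 17*2 - 19 = 15, d_3 = (752 - 15^2)/17 = 527/17 = 31, a_3 = floor((27 + 15)/31) = 1.
  m_4 = 31*1 - 15 = 16, d_4 = (752 - 16^2)/31 = 496/31 = 16, a_4 = floor((27 + 16)/16) = 2.
  m_5 = 16*2 - 16 = 16, d_5 = (752 - 16^2)/16 = 496/16 = 31, a_5 = floor((27 + 16)/31) = 1.
  m_6 = 31*1 - 16 = 15, d_6 = (752 - 15^2)/31 = 527/31 = 17, a_6 = floor((27 + 15)/17) = 2.
  m_7 = 17*2 - 15 = 19, d_7 = (752 - 19^2)/17 = 391/17 = 23, a_7 = floor((27 + 19)/23) = 2.
  m_8 = 23*2 - 19 = 27, d_8 = (752 - 27^2)/23 = 23/23 = 1, a_8 = floor((27 + 27)/1) = 54.
  m_9 = 1*54 - 27 = 27, d_9 = (752 - 27^2)/1 = 23/1 = 23: (m_9, d_9) = (m_1, d_1) = (27, 23), so from here the quotients repeat a_1, ..., a_8; the period length is 8.
So sqrt(752) = [27; (2, 2, 1, 2, 1, 2, 2, 54)] with period length k = 8.
k is even, so the fundamental solution of x^2 - 752y^2 = 1 is (p_{k-1}, q_{k-1}) = (p_7, q_7); compute convergents through index 7.
Convergents (p_i = a_i*p_{i-1} + p_{i-2}, q_i = a_i*q_{i-1} + q_{i-2} with p_{-2}=0, p_{-1}=1, q_{-2}=1, q_{-1}=0):
  i=0: a_0=27, p_0 = 27*1 + 0 = 27, q_0 = 27*0 + 1 = 1.
  i=1: a_1=2, p_1 = 2*27 + 1 = 55, q_1 = 2*1 + 0 = 2.
  i=2: a_2=2, p_2 = 2*55 + 27 = 137, q_2 = 2*2 + 1 = 5.
  i=3: a_3=1, p_3 = 1*137 + 55 = 192, q_3 = 1*5 + 2 = 7.
  i=4: a_4=2, p_4 = 2*192 + 137 = 521, q_4 = 2*7 + 5 = 19.
  i=5: a_5=1, p_5 = 1*521 + 192 = 713, q_5 = 1*19 + 7 = 26.
  i=6: a_6=2, p_6 = 2*713 + 521 = 1947, q_6 = 2*26 + 19 = 71.
  i=7: a_7=2, p_7 = 2*1947 + 713 = 4607, q_7 = 2*71 + 26 = 168.
Check: 4607^2 - 752*168^2 = 21224449 - 21224448 = 1, so (x, y) = (4607, 168) solves the equation, and by the theorem it is the least positive solution.

(x, y) = (4607, 168)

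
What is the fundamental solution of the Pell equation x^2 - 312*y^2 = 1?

First expand sqrt(312) as a continued fraction. With x_i = (sqrt(312) + m_i)/d_i and (m_0, d_0) = (0, 1): a_0 = floor(sqrt(312)) = 17, since 17^2 = 289 <= 312 < 324 = 18^2.
Iterate m_{i+1} = d_i*a_i - m_i, d_{i+1} = (312 - m_{i+1}^2)/d_i, a_{i+1} = floor((a_0 + m_{i+1})/d_{i+1}):
  m_1 = 1*17 - 0 = 17, d_1 = (312 - 17^2)/1 = 23/1 = 23, a_1 = floor((17 + 17)/23) = 1.
  m_2 = 23*1 - 17 = 6, d_2 = (312 - 6^2)/23 = 276/23 = 12, a_2 = floor((17 + 6)/12) = 1.
  m_3 = 12*1 - 6 = 6, d_3 = (312 - 6^2)/12 = 276/12 = 23, a_3 = floor((17 + 6)/23) = 1.
  m_4 = 23*1 - 6 = 17, d_4 = (312 - 17^2)/23 = 23/23 = 1, a_4 = floor((17 + 17)/1) = 34.
  m_5 = 1*34 - 17 = 17, d_5 = (312 - 17^2)/1 = 23/1 = 23: (m_5, d_5) = (m_1, d_1) = (17, 23), so from here the quotients repeat a_1, ..., a_4; the period length is 4.
So sqrt(312) = [17; (1, 1, 1, 34)] with period length k = 4.
k is even, so the fundamental solution of x^2 - 312y^2 = 1 is (p_{k-1}, q_{k-1}) = (p_3, q_3); compute convergents through index 3.
Convergents (p_i = a_i*p_{i-1} + p_{i-2}, q_i = a_i*q_{i-1} + q_{i-2} with p_{-2}=0, p_{-1}=1, q_{-2}=1, q_{-1}=0):
  i=0: a_0=17, p_0 = 17*1 + 0 = 17, q_0 = 17*0 + 1 = 1.
  i=1: a_1=1, p_1 = 1*17 + 1 = 18, q_1 = 1*1 + 0 = 1.
  i=2: a_2=1, p_2 = 1*18 + 17 = 35, q_2 = 1*1 + 1 = 2.
  i=3: a_3=1, p_3 = 1*35 + 18 = 53, q_3 = 1*2 + 1 = 3.
Check: 53^2 - 312*3^2 = 2809 - 2808 = 1, so (x, y) = (53, 3) solves the equation, and by the theorem it is the least positive solution.

(x, y) = (53, 3)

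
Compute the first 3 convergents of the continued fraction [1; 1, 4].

1/1, 2/1, 9/5

Using the convergent recurrence p_i = a_i*p_{i-1} + p_{i-2}, q_i = a_i*q_{i-1} + q_{i-2} with p_{-2}=0, p_{-1}=1, q_{-2}=1, q_{-1}=0:
  i=0: a_0=1, p_0 = 1*1 + 0 = 1, q_0 = 1*0 + 1 = 1.
  i=1: a_1=1, p_1 = 1*1 + 1 = 2, q_1 = 1*1 + 0 = 1.
  i=2: a_2=4, p_2 = 4*2 + 1 = 9, q_2 = 4*1 + 1 = 5.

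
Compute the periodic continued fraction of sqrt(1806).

[42; (2, 84)]

Write x_i = (sqrt(1806) + m_i)/d_i with (m_0, d_0) = (0, 1). a_0 = floor(sqrt(1806)) = 42, since 42^2 = 1764 <= 1806 < 1849 = 43^2.
Iterate m_{i+1} = d_i*a_i - m_i, d_{i+1} = (1806 - m_{i+1}^2)/d_i, a_{i+1} = floor((a_0 + m_{i+1})/d_{i+1}):
  m_1 = 1*42 - 0 = 42, d_1 = (1806 - 42^2)/1 = 42/1 = 42, a_1 = floor((42 + 42)/42) = 2.
  m_2 = 42*2 - 42 = 42, d_2 = (1806 - 42^2)/42 = 42/42 = 1, a_2 = floor((42 + 42)/1) = 84.
  m_3 = 1*84 - 42 = 42, d_3 = (1806 - 42^2)/1 = 42/1 = 42: (m_3, d_3) = (m_1, d_1) = (42, 42), so from here the quotients repeat a_1, a_2; the period length is 2.
Hence the expansion of sqrt(1806) is a_0 = 42 followed by the repeating block 2, 84 (period 2).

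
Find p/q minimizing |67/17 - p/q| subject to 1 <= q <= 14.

Expand x = 67/17 as a continued fraction with the Euclidean algorithm:
  67 = 3*17 + 16, so a_0 = 3.
  17 = 1*16 + 1, so a_1 = 1.
  16 = 16*1 + 0, so a_2 = 16.
so x = [3; 1, 16].
Convergents (p_i = a_i*p_{i-1} + p_{i-2}, q_i = a_i*q_{i-1} + q_{i-2} with p_{-2}=0, p_{-1}=1, q_{-2}=1, q_{-1}=0), until the denominator exceeds 14:
  i=0: a_0=3, p_0 = 3*1 + 0 = 3, q_0 = 3*0 + 1 = 1.
  i=1: a_1=1, p_1 = 1*3 + 1 = 4, q_1 = 1*1 + 0 = 1.
  i=2: a_2=16, p_2 = 16*4 + 3 = 67, q_2 = 16*1 + 1 = 17.
q_2 = 17 > 14, so the last convergent with denominator <= 14 is p_1/q_1 = 4/1.
The closest fraction with denominator <= 14 is either p_1/q_1 or the intermediate fraction (k*p_1 + p_0)/(k*q_1 + q_0) with the largest k >= 1 whose denominator stays <= 14; these approach x as k grows, and every other convergent or intermediate fraction in range is farther away.
Largest k: floor((14 - q_0)/q_1) = floor((14 - 1)/1) = 13.
That gives (13*4 + 3)/(13*1 + 1) = 55/14.
Compare the errors: |x - 4/1| = |67*1 - 4*17|/(17*1) = 1/17, and |x - 55/14| = |67*14 - 55*17|/(17*14) = 3/238.
Cross-multiplying, 3*17 = 51 < 238 = 1*238, so 3/238 is smaller: the intermediate fraction 55/14 is closer to x than 4/1.

55/14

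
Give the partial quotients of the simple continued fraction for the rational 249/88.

Run the Euclidean algorithm on 249 and 88; the successive quotients are the partial quotients a_0, a_1, ... (each step inverts the fractional part left over by the previous one):
  249 = 2*88 + 73, so a_0 = 2.
  88 = 1*73 + 15, so a_1 = 1.
  73 = 4*15 + 13, so a_2 = 4.
  15 = 1*13 + 2, so a_3 = 1.
  13 = 6*2 + 1, so a_4 = 6.
  2 = 2*1 + 0, so a_5 = 2.
The remainder reaches 0 after 6 divisions, so the expansion has 6 partial quotients, read off in order.

[2; 1, 4, 1, 6, 2]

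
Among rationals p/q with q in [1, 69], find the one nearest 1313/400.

Expand x = 1313/400 as a continued fraction with the Euclidean algorithm:
  1313 = 3*400 + 113, so a_0 = 3.
  400 = 3*113 + 61, so a_1 = 3.
  113 = 1*61 + 52, so a_2 = 1.
  61 = 1*52 + 9, so a_3 = 1.
  52 = 5*9 + 7, so a_4 = 5.
  9 = 1*7 + 2, so a_5 = 1.
  7 = 3*2 + 1, so a_6 = 3.
  2 = 2*1 + 0, so a_7 = 2.
so x = [3; 3, 1, 1, 5, 1, 3, 2].
Convergents (p_i = a_i*p_{i-1} + p_{i-2}, q_i = a_i*q_{i-1} + q_{i-2} with p_{-2}=0, p_{-1}=1, q_{-2}=1, q_{-1}=0), until the denominator exceeds 69:
  i=0: a_0=3, p_0 = 3*1 + 0 = 3, q_0 = 3*0 + 1 = 1.
  i=1: a_1=3, p_1 = 3*3 + 1 = 10, q_1 = 3*1 + 0 = 3.
  i=2: a_2=1, p_2 = 1*10 + 3 = 13, q_2 = 1*3 + 1 = 4.
  i=3: a_3=1, p_3 = 1*13 + 10 = 23, q_3 = 1*4 + 3 = 7.
  i=4: a_4=5, p_4 = 5*23 + 13 = 128, q_4 = 5*7 + 4 = 39.
  i=5: a_5=1, p_5 = 1*128 + 23 = 151, q_5 = 1*39 + 7 = 46.
  i=6: a_6=3, p_6 = 3*151 + 128 = 581, q_6 = 3*46 + 39 = 177.
q_6 = 177 > 69, so the last convergent with denominator <= 69 is p_5/q_5 = 151/46.
The closest fraction with denominator <= 69 is either p_5/q_5 or the intermediate fraction (k*p_5 + p_4)/(k*q_5 + q_4) with the largest k >= 1 whose denominator stays <= 69; these approach x as k grows, and every other convergent or intermediate fraction in range is farther away.
Largest k: floor((69 - q_4)/q_5) = floor((69 - 39)/46) = 0.
Since k = 0, no intermediate fraction beyond p_5/q_5 has denominator <= 69, so the convergent 151/46 is the closest (its error is |1313*46 - 151*400|/(400*46) = 2/18400).

151/46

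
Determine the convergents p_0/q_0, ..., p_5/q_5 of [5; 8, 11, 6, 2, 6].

5/1, 41/8, 456/89, 2777/542, 6010/1173, 38837/7580

Using the convergent recurrence p_i = a_i*p_{i-1} + p_{i-2}, q_i = a_i*q_{i-1} + q_{i-2} with p_{-2}=0, p_{-1}=1, q_{-2}=1, q_{-1}=0:
  i=0: a_0=5, p_0 = 5*1 + 0 = 5, q_0 = 5*0 + 1 = 1.
  i=1: a_1=8, p_1 = 8*5 + 1 = 41, q_1 = 8*1 + 0 = 8.
  i=2: a_2=11, p_2 = 11*41 + 5 = 456, q_2 = 11*8 + 1 = 89.
  i=3: a_3=6, p_3 = 6*456 + 41 = 2777, q_3 = 6*89 + 8 = 542.
  i=4: a_4=2, p_4 = 2*2777 + 456 = 6010, q_4 = 2*542 + 89 = 1173.
  i=5: a_5=6, p_5 = 6*6010 + 2777 = 38837, q_5 = 6*1173 + 542 = 7580.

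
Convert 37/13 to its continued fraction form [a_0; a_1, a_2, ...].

[2; 1, 5, 2]

Run the Euclidean algorithm on 37 and 13; the successive quotients are the partial quotients a_0, a_1, ... (each step inverts the fractional part left over by the previous one):
  37 = 2*13 + 11, so a_0 = 2.
  13 = 1*11 + 2, so a_1 = 1.
  11 = 5*2 + 1, so a_2 = 5.
  2 = 2*1 + 0, so a_3 = 2.
The remainder reaches 0 after 4 divisions, so the expansion has 4 partial quotients, read off in order.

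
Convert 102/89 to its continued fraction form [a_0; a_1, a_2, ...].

[1; 6, 1, 5, 2]

Run the Euclidean algorithm on 102 and 89; the successive quotients are the partial quotients a_0, a_1, ... (each step inverts the fractional part left over by the previous one):
  102 = 1*89 + 13, so a_0 = 1.
  89 = 6*13 + 11, so a_1 = 6.
  13 = 1*11 + 2, so a_2 = 1.
  11 = 5*2 + 1, so a_3 = 5.
  2 = 2*1 + 0, so a_4 = 2.
The remainder reaches 0 after 5 divisions, so the expansion has 5 partial quotients, read off in order.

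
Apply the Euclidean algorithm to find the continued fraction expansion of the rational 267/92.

Run the Euclidean algorithm on 267 and 92; the successive quotients are the partial quotients a_0, a_1, ... (each step inverts the fractional part left over by the previous one):
  267 = 2*92 + 83, so a_0 = 2.
  92 = 1*83 + 9, so a_1 = 1.
  83 = 9*9 + 2, so a_2 = 9.
  9 = 4*2 + 1, so a_3 = 4.
  2 = 2*1 + 0, so a_4 = 2.
The remainder reaches 0 after 5 divisions, so the expansion has 5 partial quotients, read off in order.

[2; 1, 9, 4, 2]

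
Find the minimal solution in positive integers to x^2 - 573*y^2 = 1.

First expand sqrt(573) as a continued fraction. With x_i = (sqrt(573) + m_i)/d_i and (m_0, d_0) = (0, 1): a_0 = floor(sqrt(573)) = 23, since 23^2 = 529 <= 573 < 576 = 24^2.
Iterate m_{i+1} = d_i*a_i - m_i, d_{i+1} = (573 - m_{i+1}^2)/d_i, a_{i+1} = floor((a_0 + m_{i+1})/d_{i+1}):
  m_1 = 1*23 - 0 = 23, d_1 = (573 - 23^2)/1 = 44/1 = 44, a_1 = floor((23 + 23)/44) = 1.
  m_2 = 44*1 - 23 = 21, d_2 = (573 - 21^2)/44 = 132/44 = 3, a_2 = floor((23 + 21)/3) = 14.
  m_3 = 3*14 - 21 = 21, d_3 = (573 - 21^2)/3 = 132/3 = 44, a_3 = floor((23 + 21)/44) = 1.
  m_4 = 44*1 - 21 = 23, d_4 = (573 - 23^2)/44 = 44/44 = 1, a_4 = floor((23 + 23)/1) = 46.
  m_5 = 1*46 - 23 = 23, d_5 = (573 - 23^2)/1 = 44/1 = 44: (m_5, d_5) = (m_1, d_1) = (23, 44), so from here the quotients repeat a_1, ..., a_4; the period length is 4.
So sqrt(573) = [23; (1, 14, 1, 46)] with period length k = 4.
k is even, so the fundamental solution of x^2 - 573y^2 = 1 is (p_{k-1}, q_{k-1}) = (p_3, q_3); compute convergents through index 3.
Convergents (p_i = a_i*p_{i-1} + p_{i-2}, q_i = a_i*q_{i-1} + q_{i-2} with p_{-2}=0, p_{-1}=1, q_{-2}=1, q_{-1}=0):
  i=0: a_0=23, p_0 = 23*1 + 0 = 23, q_0 = 23*0 + 1 = 1.
  i=1: a_1=1, p_1 = 1*23 + 1 = 24, q_1 = 1*1 + 0 = 1.
  i=2: a_2=14, p_2 = 14*24 + 23 = 359, q_2 = 14*1 + 1 = 15.
  i=3: a_3=1, p_3 = 1*359 + 24 = 383, q_3 = 1*15 + 1 = 16.
Check: 383^2 - 573*16^2 = 146689 - 146688 = 1, so (x, y) = (383, 16) solves the equation, and by the theorem it is the least positive solution.

(x, y) = (383, 16)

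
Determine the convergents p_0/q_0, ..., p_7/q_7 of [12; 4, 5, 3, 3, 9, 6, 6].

Using the convergent recurrence p_i = a_i*p_{i-1} + p_{i-2}, q_i = a_i*q_{i-1} + q_{i-2} with p_{-2}=0, p_{-1}=1, q_{-2}=1, q_{-1}=0:
  i=0: a_0=12, p_0 = 12*1 + 0 = 12, q_0 = 12*0 + 1 = 1.
  i=1: a_1=4, p_1 = 4*12 + 1 = 49, q_1 = 4*1 + 0 = 4.
  i=2: a_2=5, p_2 = 5*49 + 12 = 257, q_2 = 5*4 + 1 = 21.
  i=3: a_3=3, p_3 = 3*257 + 49 = 820, q_3 = 3*21 + 4 = 67.
  i=4: a_4=3, p_4 = 3*820 + 257 = 2717, q_4 = 3*67 + 21 = 222.
  i=5: a_5=9, p_5 = 9*2717 + 820 = 25273, q_5 = 9*222 + 67 = 2065.
  i=6: a_6=6, p_6 = 6*25273 + 2717 = 154355, q_6 = 6*2065 + 222 = 12612.
  i=7: a_7=6, p_7 = 6*154355 + 25273 = 951403, q_7 = 6*12612 + 2065 = 77737.

12/1, 49/4, 257/21, 820/67, 2717/222, 25273/2065, 154355/12612, 951403/77737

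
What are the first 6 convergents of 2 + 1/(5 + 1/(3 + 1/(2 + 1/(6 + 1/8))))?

Using the convergent recurrence p_i = a_i*p_{i-1} + p_{i-2}, q_i = a_i*q_{i-1} + q_{i-2} with p_{-2}=0, p_{-1}=1, q_{-2}=1, q_{-1}=0:
  i=0: a_0=2, p_0 = 2*1 + 0 = 2, q_0 = 2*0 + 1 = 1.
  i=1: a_1=5, p_1 = 5*2 + 1 = 11, q_1 = 5*1 + 0 = 5.
  i=2: a_2=3, p_2 = 3*11 + 2 = 35, q_2 = 3*5 + 1 = 16.
  i=3: a_3=2, p_3 = 2*35 + 11 = 81, q_3 = 2*16 + 5 = 37.
  i=4: a_4=6, p_4 = 6*81 + 35 = 521, q_4 = 6*37 + 16 = 238.
  i=5: a_5=8, p_5 = 8*521 + 81 = 4249, q_5 = 8*238 + 37 = 1941.

2/1, 11/5, 35/16, 81/37, 521/238, 4249/1941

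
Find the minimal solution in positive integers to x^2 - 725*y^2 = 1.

First expand sqrt(725) as a continued fraction. With x_i = (sqrt(725) + m_i)/d_i and (m_0, d_0) = (0, 1): a_0 = floor(sqrt(725)) = 26, since 26^2 = 676 <= 725 < 729 = 27^2.
Iterate m_{i+1} = d_i*a_i - m_i, d_{i+1} = (725 - m_{i+1}^2)/d_i, a_{i+1} = floor((a_0 + m_{i+1})/d_{i+1}):
  m_1 = 1*26 - 0 = 26, d_1 = (725 - 26^2)/1 = 49/1 = 49, a_1 = floor((26 + 26)/49) = 1.
  m_2 = 49*1 - 26 = 23, d_2 = (725 - 23^2)/49 = 196/49 = 4, a_2 = floor((26 + 23)/4) = 12.
  m_3 = 4*12 - 23 = 25, d_3 = (725 - 25^2)/4 = 100/4 = 25, a_3 = floor((26 + 25)/25) = 2.
  m_4 = 25*2 - 25 = 25, d_4 = (725 - 25^2)/25 = 100/25 = 4, a_4 = floor((26 + 25)/4) = 12.
  m_5 = 4*12 - 25 = 23, d_5 = (725 - 23^2)/4 = 196/4 = 49, a_5 = floor((26 + 23)/49) = 1.
  m_6 = 49*1 - 23 = 26, d_6 = (725 - 26^2)/49 = 49/49 = 1, a_6 = floor((26 + 26)/1) = 52.
  m_7 = 1*52 - 26 = 26, d_7 = (725 - 26^2)/1 = 49/1 = 49: (m_7, d_7) = (m_1, d_1) = (26, 49), so from here the quotients repeat a_1, ..., a_6; the period length is 6.
So sqrt(725) = [26; (1, 12, 2, 12, 1, 52)] with period length k = 6.
k is even, so the fundamental solution of x^2 - 725y^2 = 1 is (p_{k-1}, q_{k-1}) = (p_5, q_5); compute convergents through index 5.
Convergents (p_i = a_i*p_{i-1} + p_{i-2}, q_i = a_i*q_{i-1} + q_{i-2} with p_{-2}=0, p_{-1}=1, q_{-2}=1, q_{-1}=0):
  i=0: a_0=26, p_0 = 26*1 + 0 = 26, q_0 = 26*0 + 1 = 1.
  i=1: a_1=1, p_1 = 1*26 + 1 = 27, q_1 = 1*1 + 0 = 1.
  i=2: a_2=12, p_2 = 12*27 + 26 = 350, q_2 = 12*1 + 1 = 13.
  i=3: a_3=2, p_3 = 2*350 + 27 = 727, q_3 = 2*13 + 1 = 27.
  i=4: a_4=12, p_4 = 12*727 + 350 = 9074, q_4 = 12*27 + 13 = 337.
  i=5: a_5=1, p_5 = 1*9074 + 727 = 9801, q_5 = 1*337 + 27 = 364.
Check: 9801^2 - 725*364^2 = 96059601 - 96059600 = 1, so (x, y) = (9801, 364) solves the equation, and by the theorem it is the least positive solution.

(x, y) = (9801, 364)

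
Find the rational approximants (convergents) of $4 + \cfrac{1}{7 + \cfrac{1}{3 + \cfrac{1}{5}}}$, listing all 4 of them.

Using the convergent recurrence p_i = a_i*p_{i-1} + p_{i-2}, q_i = a_i*q_{i-1} + q_{i-2} with p_{-2}=0, p_{-1}=1, q_{-2}=1, q_{-1}=0:
  i=0: a_0=4, p_0 = 4*1 + 0 = 4, q_0 = 4*0 + 1 = 1.
  i=1: a_1=7, p_1 = 7*4 + 1 = 29, q_1 = 7*1 + 0 = 7.
  i=2: a_2=3, p_2 = 3*29 + 4 = 91, q_2 = 3*7 + 1 = 22.
  i=3: a_3=5, p_3 = 5*91 + 29 = 484, q_3 = 5*22 + 7 = 117.

4/1, 29/7, 91/22, 484/117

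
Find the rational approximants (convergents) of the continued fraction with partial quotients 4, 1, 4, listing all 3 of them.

4/1, 5/1, 24/5

Using the convergent recurrence p_i = a_i*p_{i-1} + p_{i-2}, q_i = a_i*q_{i-1} + q_{i-2} with p_{-2}=0, p_{-1}=1, q_{-2}=1, q_{-1}=0:
  i=0: a_0=4, p_0 = 4*1 + 0 = 4, q_0 = 4*0 + 1 = 1.
  i=1: a_1=1, p_1 = 1*4 + 1 = 5, q_1 = 1*1 + 0 = 1.
  i=2: a_2=4, p_2 = 4*5 + 4 = 24, q_2 = 4*1 + 1 = 5.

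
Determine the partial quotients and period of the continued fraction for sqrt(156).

[12; (2, 24)]

Write x_i = (sqrt(156) + m_i)/d_i with (m_0, d_0) = (0, 1). a_0 = floor(sqrt(156)) = 12, since 12^2 = 144 <= 156 < 169 = 13^2.
Iterate m_{i+1} = d_i*a_i - m_i, d_{i+1} = (156 - m_{i+1}^2)/d_i, a_{i+1} = floor((a_0 + m_{i+1})/d_{i+1}):
  m_1 = 1*12 - 0 = 12, d_1 = (156 - 12^2)/1 = 12/1 = 12, a_1 = floor((12 + 12)/12) = 2.
  m_2 = 12*2 - 12 = 12, d_2 = (156 - 12^2)/12 = 12/12 = 1, a_2 = floor((12 + 12)/1) = 24.
  m_3 = 1*24 - 12 = 12, d_3 = (156 - 12^2)/1 = 12/1 = 12: (m_3, d_3) = (m_1, d_1) = (12, 12), so from here the quotients repeat a_1, a_2; the period length is 2.
Hence the expansion of sqrt(156) is a_0 = 12 followed by the repeating block 2, 24 (period 2).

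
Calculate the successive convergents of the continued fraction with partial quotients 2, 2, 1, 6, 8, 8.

Using the convergent recurrence p_i = a_i*p_{i-1} + p_{i-2}, q_i = a_i*q_{i-1} + q_{i-2} with p_{-2}=0, p_{-1}=1, q_{-2}=1, q_{-1}=0:
  i=0: a_0=2, p_0 = 2*1 + 0 = 2, q_0 = 2*0 + 1 = 1.
  i=1: a_1=2, p_1 = 2*2 + 1 = 5, q_1 = 2*1 + 0 = 2.
  i=2: a_2=1, p_2 = 1*5 + 2 = 7, q_2 = 1*2 + 1 = 3.
  i=3: a_3=6, p_3 = 6*7 + 5 = 47, q_3 = 6*3 + 2 = 20.
  i=4: a_4=8, p_4 = 8*47 + 7 = 383, q_4 = 8*20 + 3 = 163.
  i=5: a_5=8, p_5 = 8*383 + 47 = 3111, q_5 = 8*163 + 20 = 1324.

2/1, 5/2, 7/3, 47/20, 383/163, 3111/1324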